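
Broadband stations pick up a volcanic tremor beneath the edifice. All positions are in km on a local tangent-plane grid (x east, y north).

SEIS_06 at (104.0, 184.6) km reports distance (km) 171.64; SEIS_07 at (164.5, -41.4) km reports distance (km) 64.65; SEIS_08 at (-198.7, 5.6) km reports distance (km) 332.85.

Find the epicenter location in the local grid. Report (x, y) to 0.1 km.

(134.0, 15.6)

Circle about each station: (x − 104.0)² + (y − 184.6)² = 171.64²; (x − 164.5)² + (y + 41.4)² = 64.65²; (x + 198.7)² + (y − 5.6)² = 332.85².
Subtracting pairs of circle equations eliminates x²+y² and gives linear equations (the radical axes):
121.0 x − 452.0 y = 9161.72
-605.4 x − 358.0 y = -86708.94
Solving the 2×2 system: x ≈ 134.0, y ≈ 15.6 km.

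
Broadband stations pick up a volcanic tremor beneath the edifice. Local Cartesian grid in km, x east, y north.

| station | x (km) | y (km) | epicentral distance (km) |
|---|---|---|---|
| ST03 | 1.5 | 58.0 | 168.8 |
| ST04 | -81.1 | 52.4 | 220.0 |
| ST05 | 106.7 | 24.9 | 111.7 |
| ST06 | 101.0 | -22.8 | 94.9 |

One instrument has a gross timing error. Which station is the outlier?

ST06

Solve using three stations at a time. Using ST03, ST04, ST05 (subtract circle equations pairwise → linear system) gives (x, y) ≈ (90.2, -85.6).
Distances from that point to each station vs reported:
  ST03: calculated 168.8 vs reported 168.8 → residual 0.0 km
  ST04: calculated 220.0 vs reported 220.0 → residual 0.0 km
  ST05: calculated 111.7 vs reported 111.7 → residual 0.0 km
  ST06: calculated 63.7 vs reported 94.9 → residual 31.2 km
ST03, ST04, ST05 are mutually consistent (residuals ≈ 0); ST06 is off by 31.2 km.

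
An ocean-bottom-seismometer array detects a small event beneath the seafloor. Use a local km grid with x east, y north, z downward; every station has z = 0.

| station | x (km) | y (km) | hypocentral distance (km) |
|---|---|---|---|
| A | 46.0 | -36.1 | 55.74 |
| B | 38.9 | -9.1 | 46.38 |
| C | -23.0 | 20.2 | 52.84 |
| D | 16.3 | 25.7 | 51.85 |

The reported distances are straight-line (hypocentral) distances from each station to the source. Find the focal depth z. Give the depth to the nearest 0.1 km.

Each station gives a sphere (x−x_i)² + (y−y_i)² + z² = d_i² (stations at z=0).
Subtracting the A sphere from B and C: z² cancels, leaving linear equations in x and y:
-14.2 x + 54.0 y = -867.35
-138.0 x + 112.6 y = -2167.29
Solving: x ≈ 3.309, y ≈ -15.192 km (keep extra digits for the depth step; rounded: 3.3, -15.2).
Then from the A sphere: z² = 55.74² − (x − 46.0)² − (y + 36.1)² with x = 3.309, y = -15.192, so z ≈ 29.108 ≈ 29.1 km.
Check against D (with the unrounded solution): distance 51.85 ≈ 51.85 km. ✓

depth ≈ 29.1 km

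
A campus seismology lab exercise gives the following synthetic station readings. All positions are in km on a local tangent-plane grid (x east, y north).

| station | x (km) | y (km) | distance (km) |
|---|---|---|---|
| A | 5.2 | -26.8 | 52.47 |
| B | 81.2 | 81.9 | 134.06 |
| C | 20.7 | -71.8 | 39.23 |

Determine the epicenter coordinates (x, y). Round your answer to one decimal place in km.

Circle about each station: (x − 5.2)² + (y + 26.8)² = 52.47²; (x − 81.2)² + (y − 81.9)² = 134.06²; (x − 20.7)² + (y + 71.8)² = 39.23².
Subtracting pairs of circle equations eliminates x²+y² and gives linear equations (the radical axes):
152.0 x + 217.4 y = -2663.21
31.0 x − 90.0 y = 6052.56
Solving the 2×2 system: x ≈ 52.7, y ≈ -49.1 km.

(52.7, -49.1)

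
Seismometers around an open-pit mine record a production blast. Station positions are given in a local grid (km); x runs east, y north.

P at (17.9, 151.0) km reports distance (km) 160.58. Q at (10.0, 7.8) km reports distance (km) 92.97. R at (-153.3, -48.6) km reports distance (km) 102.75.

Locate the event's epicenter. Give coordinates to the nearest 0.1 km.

Circle about each station: (x − 17.9)² + (y − 151.0)² = 160.58²; (x − 10.0)² + (y − 7.8)² = 92.97²; (x + 153.3)² + (y + 48.6)² = 102.75².
Subtracting the P equation from the Q and R equations removes the quadratic terms:
-15.8 x − 286.4 y = -5818.05
-342.4 x − 399.2 y = 17969.81
Solving the 2×2 system: x ≈ -81.4, y ≈ 24.8 km.

x ≈ -81.4 km, y ≈ 24.8 km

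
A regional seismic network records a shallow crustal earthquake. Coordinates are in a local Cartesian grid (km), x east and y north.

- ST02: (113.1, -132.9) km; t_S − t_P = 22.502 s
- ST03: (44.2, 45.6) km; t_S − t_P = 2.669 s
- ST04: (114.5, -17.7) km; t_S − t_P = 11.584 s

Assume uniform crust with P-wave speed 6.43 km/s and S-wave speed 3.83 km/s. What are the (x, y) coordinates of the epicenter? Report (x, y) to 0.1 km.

x ≈ 49.1 km, y ≈ 70.4 km

Distance from S−P lag: d = Δt · v_P v_S / (v_P − v_S) = Δt · (6.43·3.83)/(6.43−3.83) ≈ 9.4719·Δt.
So d_ST02 = 213.14, d_ST03 = 25.28, d_ST04 = 109.72 km.
Circle about each station: (x − 113.1)² + (y + 132.9)² = 213.14²; (x − 44.2)² + (y − 45.6)² = 25.28²; (x − 114.5)² + (y + 17.7)² = 109.72².
Subtracting the ST02 equation from the ST03 and ST04 equations removes the quadratic terms:
-137.8 x + 357.0 y = 18368.56
2.8 x + 230.4 y = 16359.70
Solving the 2×2 system: x ≈ 49.1, y ≈ 70.4 km.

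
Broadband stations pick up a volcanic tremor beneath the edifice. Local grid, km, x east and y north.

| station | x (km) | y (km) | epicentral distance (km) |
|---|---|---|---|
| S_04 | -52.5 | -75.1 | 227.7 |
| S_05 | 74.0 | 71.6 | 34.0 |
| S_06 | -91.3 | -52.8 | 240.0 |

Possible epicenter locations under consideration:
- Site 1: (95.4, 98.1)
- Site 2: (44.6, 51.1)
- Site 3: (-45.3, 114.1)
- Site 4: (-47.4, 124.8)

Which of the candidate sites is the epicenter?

For each candidate, compare |candidate − station| to the reported distance:
Site 1: residuals S_04 0.1, S_05 0.1, S_06 0.1 → max 0.1 km
Site 2: residuals S_04 68.5, S_05 1.8, S_06 68.9 → max 68.9 km
Site 3: residuals S_04 38.4, S_05 92.6, S_06 66.9 → max 92.6 km
Site 4: residuals S_04 27.7, S_05 98.5, S_06 57.1 → max 98.5 km
Only Site 1 has all residuals ≈ 0.

Site 1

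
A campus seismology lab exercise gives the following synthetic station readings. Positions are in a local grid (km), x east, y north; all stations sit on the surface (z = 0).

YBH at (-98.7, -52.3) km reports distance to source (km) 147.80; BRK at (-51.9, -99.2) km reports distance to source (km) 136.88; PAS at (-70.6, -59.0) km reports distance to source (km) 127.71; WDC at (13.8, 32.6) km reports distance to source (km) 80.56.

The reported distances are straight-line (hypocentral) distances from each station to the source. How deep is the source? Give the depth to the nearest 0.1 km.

Each station gives a sphere (x−x_i)² + (y−y_i)² + z² = d_i² (stations at z=0).
Subtracting the YBH sphere from BRK and PAS: z² cancels, leaving linear equations in x and y:
93.6 x − 93.8 y = 3165.98
56.2 x − 13.4 y = 1523.38
Solving: x ≈ 25.009, y ≈ -8.797 km (keep extra digits for the depth step; rounded: 25.0, -8.8).
Then from the YBH sphere: z² = 147.80² − (x + 98.7)² − (y + 52.3)² with x = 25.009, y = -8.797, so z ≈ 68.179 ≈ 68.2 km.

68.2 km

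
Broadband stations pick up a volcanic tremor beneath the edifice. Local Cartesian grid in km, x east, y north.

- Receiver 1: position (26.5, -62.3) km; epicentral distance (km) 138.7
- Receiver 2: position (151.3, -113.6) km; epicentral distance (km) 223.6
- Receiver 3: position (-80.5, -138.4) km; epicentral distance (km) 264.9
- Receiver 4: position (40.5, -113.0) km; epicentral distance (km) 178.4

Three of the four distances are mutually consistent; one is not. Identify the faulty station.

Receiver 2

Solve using three stations at a time. Using Receiver 1, Receiver 3, Receiver 4 (subtract circle equations pairwise → linear system) gives (x, y) ≈ (100.5, 55.0).
Distances from that point to each station vs reported:
  Receiver 1: calculated 138.7 vs reported 138.7 → residual 0.0 km
  Receiver 2: calculated 176.1 vs reported 223.6 → residual 47.5 km
  Receiver 3: calculated 264.9 vs reported 264.9 → residual 0.0 km
  Receiver 4: calculated 178.4 vs reported 178.4 → residual 0.0 km
Receiver 1, Receiver 3, Receiver 4 are mutually consistent (residuals ≈ 0); Receiver 2 is off by 47.5 km.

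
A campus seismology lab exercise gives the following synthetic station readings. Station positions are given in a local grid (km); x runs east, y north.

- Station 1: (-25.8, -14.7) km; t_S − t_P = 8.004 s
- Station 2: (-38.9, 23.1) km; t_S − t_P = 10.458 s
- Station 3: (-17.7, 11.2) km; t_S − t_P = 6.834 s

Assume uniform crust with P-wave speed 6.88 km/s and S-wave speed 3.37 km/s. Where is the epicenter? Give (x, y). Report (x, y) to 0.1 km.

25.5 km east, -1.9 km north

Distance from S−P lag: d = Δt · v_P v_S / (v_P − v_S) = Δt · (6.88·3.37)/(6.88−3.37) ≈ 6.6056·Δt.
So d_Station 1 = 52.87, d_Station 2 = 69.08, d_Station 3 = 45.14 km.
Circle about each station: (x + 25.8)² + (y + 14.7)² = 52.87²; (x + 38.9)² + (y − 23.1)² = 69.08²; (x + 17.7)² + (y − 11.2)² = 45.14².
Subtracting pairs of circle equations eliminates x²+y² and gives linear equations (the radical axes):
-26.2 x + 75.6 y = -811.72
16.2 x + 51.8 y = 314.62
Solving the 2×2 system: x ≈ 25.5, y ≈ -1.9 km.
Check against Station 1 (with the unrounded x, y): √((x + 25.8)²+(y + 14.7)²) = 52.87 ≈ 52.87 km. ✓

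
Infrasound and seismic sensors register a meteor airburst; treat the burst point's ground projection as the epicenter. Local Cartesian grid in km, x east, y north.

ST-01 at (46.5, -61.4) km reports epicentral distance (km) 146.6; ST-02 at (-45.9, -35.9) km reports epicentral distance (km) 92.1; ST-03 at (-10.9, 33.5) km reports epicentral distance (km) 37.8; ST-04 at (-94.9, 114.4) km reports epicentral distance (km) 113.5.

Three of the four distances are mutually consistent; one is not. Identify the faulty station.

ST-04

Solve using three stations at a time. Using ST-01, ST-02, ST-03 (subtract circle equations pairwise → linear system) gives (x, y) ≈ (-41.2, 56.1).
Distances from that point to each station vs reported:
  ST-01: calculated 146.6 vs reported 146.6 → residual 0.0 km
  ST-02: calculated 92.1 vs reported 92.1 → residual 0.0 km
  ST-03: calculated 37.8 vs reported 37.8 → residual 0.0 km
  ST-04: calculated 79.3 vs reported 113.5 → residual 34.2 km
ST-01, ST-02, ST-03 are mutually consistent (residuals ≈ 0); ST-04 is off by 34.2 km.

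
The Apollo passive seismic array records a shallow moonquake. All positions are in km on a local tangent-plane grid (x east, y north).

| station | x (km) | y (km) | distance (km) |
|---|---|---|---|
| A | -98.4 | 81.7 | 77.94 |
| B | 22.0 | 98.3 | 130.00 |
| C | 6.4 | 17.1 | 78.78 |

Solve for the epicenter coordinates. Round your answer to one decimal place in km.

Circle about each station: (x + 98.4)² + (y − 81.7)² = 77.94²; (x − 22.0)² + (y − 98.3)² = 130.00²; (x − 6.4)² + (y − 17.1)² = 78.78².
Subtracting the A equation from the B and C equations removes the quadratic terms:
240.8 x + 33.2 y = -17035.92
209.6 x − 129.2 y = -16155.72
Solving the 2×2 system: x ≈ -71.9, y ≈ 8.4 km.

x ≈ -71.9 km, y ≈ 8.4 km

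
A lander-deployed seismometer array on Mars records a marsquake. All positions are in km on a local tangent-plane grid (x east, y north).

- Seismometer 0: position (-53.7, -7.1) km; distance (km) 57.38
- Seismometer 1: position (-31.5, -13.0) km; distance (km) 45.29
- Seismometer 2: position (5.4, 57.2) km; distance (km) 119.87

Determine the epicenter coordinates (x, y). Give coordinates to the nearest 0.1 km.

x ≈ -27.4 km, y ≈ -58.1 km

Circle about each station: (x + 53.7)² + (y + 7.1)² = 57.38²; (x + 31.5)² + (y + 13.0)² = 45.29²; (x − 5.4)² + (y − 57.2)² = 119.87².
Subtracting pairs of circle equations eliminates x²+y² and gives linear equations (the radical axes):
44.4 x − 11.8 y = -531.57
118.2 x + 128.6 y = -10709.45
Solving the 2×2 system: x ≈ -27.4, y ≈ -58.1 km.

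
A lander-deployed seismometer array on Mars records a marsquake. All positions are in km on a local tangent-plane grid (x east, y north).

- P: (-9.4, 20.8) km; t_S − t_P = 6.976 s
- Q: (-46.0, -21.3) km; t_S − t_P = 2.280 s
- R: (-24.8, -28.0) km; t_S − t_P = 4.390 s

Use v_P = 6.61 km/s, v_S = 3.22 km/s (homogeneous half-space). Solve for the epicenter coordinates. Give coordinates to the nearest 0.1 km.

Distance from S−P lag: d = Δt · v_P v_S / (v_P − v_S) = Δt · (6.61·3.22)/(6.61−3.22) ≈ 6.2785·Δt.
So d_P = 43.80, d_Q = 14.32, d_R = 27.56 km.
Circle about each station: (x + 9.4)² + (y − 20.8)² = 43.80²; (x + 46.0)² + (y + 21.3)² = 14.32²; (x + 24.8)² + (y + 28.0)² = 27.56².
Subtracting the P equation from the Q and R equations removes the quadratic terms:
-73.2 x − 84.2 y = 3762.07
-30.8 x − 97.6 y = 2036.93
Solving the 2×2 system: x ≈ -43.0, y ≈ -7.3 km.

(-43.0, -7.3)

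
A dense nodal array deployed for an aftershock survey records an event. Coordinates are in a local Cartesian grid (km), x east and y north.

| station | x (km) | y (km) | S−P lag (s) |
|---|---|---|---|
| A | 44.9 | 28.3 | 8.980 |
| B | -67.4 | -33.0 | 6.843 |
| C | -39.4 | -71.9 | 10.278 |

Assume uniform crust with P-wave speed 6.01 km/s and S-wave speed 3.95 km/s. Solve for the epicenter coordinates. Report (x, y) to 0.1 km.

Distance from S−P lag: d = Δt · v_P v_S / (v_P − v_S) = Δt · (6.01·3.95)/(6.01−3.95) ≈ 11.5240·Δt.
So d_A = 103.49, d_B = 78.86, d_C = 118.44 km.
Circle about each station: (x − 44.9)² + (y − 28.3)² = 103.49²; (x + 67.4)² + (y + 33.0)² = 78.86²; (x + 39.4)² + (y + 71.9)² = 118.44².
Subtracting pairs of circle equations eliminates x²+y² and gives linear equations (the radical axes):
-224.6 x − 122.6 y = 7306.14
-168.6 x − 200.4 y = 587.22
Solving the 2×2 system: x ≈ -57.2, y ≈ 45.2 km.

(-57.2, 45.2)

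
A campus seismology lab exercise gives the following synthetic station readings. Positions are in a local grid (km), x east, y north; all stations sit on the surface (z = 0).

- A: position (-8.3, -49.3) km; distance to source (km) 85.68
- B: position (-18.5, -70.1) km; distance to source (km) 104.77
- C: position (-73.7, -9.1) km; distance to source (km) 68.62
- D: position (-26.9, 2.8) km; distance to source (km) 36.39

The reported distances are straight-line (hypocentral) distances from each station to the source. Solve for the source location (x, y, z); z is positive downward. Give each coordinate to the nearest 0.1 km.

Each station gives a sphere (x−x_i)² + (y−y_i)² + z² = d_i² (stations at z=0).
Subtracting the A sphere from B and C: z² cancels, leaving linear equations in x and y:
-20.4 x − 41.6 y = -878.81
-130.8 x + 80.4 y = 5647.48
Solving: x ≈ -23.198, y ≈ 32.501 km (keep extra digits for the depth step; rounded: -23.2, 32.5).
Then from the A sphere: z² = 85.68² − (x + 8.3)² − (y + 49.3)² with x = -23.198, y = 32.501, so z ≈ 20.681 ≈ 20.7 km.
Check against D (with the unrounded solution): distance 36.38 ≈ 36.39 km. ✓

(-23.2, 32.5, 20.7)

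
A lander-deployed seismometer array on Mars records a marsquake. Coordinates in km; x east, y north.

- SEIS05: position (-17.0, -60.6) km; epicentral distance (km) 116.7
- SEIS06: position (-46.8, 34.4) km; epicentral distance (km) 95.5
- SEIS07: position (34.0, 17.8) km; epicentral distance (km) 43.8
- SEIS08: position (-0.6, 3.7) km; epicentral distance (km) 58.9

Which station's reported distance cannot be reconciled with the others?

SEIS07

Solve using three stations at a time. Using SEIS05, SEIS06, SEIS08 (subtract circle equations pairwise → linear system) gives (x, y) ≈ (48.6, 35.8).
Distances from that point to each station vs reported:
  SEIS05: calculated 116.6 vs reported 116.7 → residual 0.1 km
  SEIS06: calculated 95.4 vs reported 95.5 → residual 0.1 km
  SEIS07: calculated 23.2 vs reported 43.8 → residual 20.6 km
  SEIS08: calculated 58.8 vs reported 58.9 → residual 0.1 km
SEIS05, SEIS06, SEIS08 are mutually consistent (residuals ≈ 0); SEIS07 is off by 20.6 km.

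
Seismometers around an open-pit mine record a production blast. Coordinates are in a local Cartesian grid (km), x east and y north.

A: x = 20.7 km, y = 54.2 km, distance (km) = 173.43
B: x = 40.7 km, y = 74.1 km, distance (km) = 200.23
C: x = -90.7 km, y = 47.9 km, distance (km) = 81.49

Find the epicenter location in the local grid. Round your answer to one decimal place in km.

-136.2 km east, -19.7 km north

Circle about each station: (x − 20.7)² + (y − 54.2)² = 173.43²; (x − 40.7)² + (y − 74.1)² = 200.23²; (x + 90.7)² + (y − 47.9)² = 81.49².
Subtracting pairs of circle equations eliminates x²+y² and gives linear equations (the radical axes):
40.0 x + 39.8 y = -6232.92
-222.8 x − 12.6 y = 30592.11
Solving the 2×2 system: x ≈ -136.2, y ≈ -19.7 km.
Check against A (with the unrounded x, y): √((x − 20.7)²+(y − 54.2)²) = 173.44 ≈ 173.43 km. ✓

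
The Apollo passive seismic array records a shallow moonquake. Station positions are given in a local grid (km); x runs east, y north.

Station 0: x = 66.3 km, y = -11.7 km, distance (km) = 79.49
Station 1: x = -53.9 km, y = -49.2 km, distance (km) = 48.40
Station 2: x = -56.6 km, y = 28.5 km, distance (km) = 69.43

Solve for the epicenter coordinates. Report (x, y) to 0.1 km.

x ≈ -12.1 km, y ≈ -24.8 km

Circle about each station: (x − 66.3)² + (y + 11.7)² = 79.49²; (x + 53.9)² + (y + 49.2)² = 48.40²; (x + 56.6)² + (y − 28.5)² = 69.43².
Subtracting pairs of circle equations eliminates x²+y² and gives linear equations (the radical axes):
-240.4 x − 75.0 y = 4769.37
-245.8 x + 80.4 y = 981.37
Solving the 2×2 system: x ≈ -12.1, y ≈ -24.8 km.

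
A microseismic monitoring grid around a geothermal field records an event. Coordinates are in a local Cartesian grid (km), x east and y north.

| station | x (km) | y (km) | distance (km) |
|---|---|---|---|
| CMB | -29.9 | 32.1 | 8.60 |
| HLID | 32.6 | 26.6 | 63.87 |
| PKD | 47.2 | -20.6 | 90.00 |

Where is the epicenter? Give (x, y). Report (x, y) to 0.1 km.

x ≈ -31.2 km, y ≈ 23.6 km

Circle about each station: (x + 29.9)² + (y − 32.1)² = 8.60²; (x − 32.6)² + (y − 26.6)² = 63.87²; (x − 47.2)² + (y + 20.6)² = 90.00².
Subtracting pairs of circle equations eliminates x²+y² and gives linear equations (the radical axes):
125.0 x − 11.0 y = -4159.52
154.2 x − 105.4 y = -7298.26
Solving the 2×2 system: x ≈ -31.2, y ≈ 23.6 km.
Check against CMB (with the unrounded x, y): √((x + 29.9)²+(y − 32.1)²) = 8.60 ≈ 8.60 km. ✓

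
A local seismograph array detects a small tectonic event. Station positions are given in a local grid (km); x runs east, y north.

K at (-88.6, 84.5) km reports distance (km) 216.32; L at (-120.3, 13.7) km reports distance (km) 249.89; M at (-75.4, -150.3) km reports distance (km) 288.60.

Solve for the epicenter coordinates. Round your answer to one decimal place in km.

Circle about each station: (x + 88.6)² + (y − 84.5)² = 216.32²; (x + 120.3)² + (y − 13.7)² = 249.89²; (x + 75.4)² + (y + 150.3)² = 288.60².
Subtracting the K equation from the L and M equations removes the quadratic terms:
-63.4 x − 141.6 y = -15981.10
26.4 x − 469.6 y = -23210.58
Solving the 2×2 system: x ≈ 125.9, y ≈ 56.5 km.
Check against K (with the unrounded x, y): √((x + 88.6)²+(y − 84.5)²) = 216.29 ≈ 216.32 km. ✓

x ≈ 125.9 km, y ≈ 56.5 km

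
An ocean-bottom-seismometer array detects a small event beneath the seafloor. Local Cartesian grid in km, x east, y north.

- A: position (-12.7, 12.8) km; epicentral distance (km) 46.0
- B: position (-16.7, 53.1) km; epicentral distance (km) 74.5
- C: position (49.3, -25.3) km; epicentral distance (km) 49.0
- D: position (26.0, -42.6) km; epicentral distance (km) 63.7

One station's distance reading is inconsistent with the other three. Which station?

Solve using three stations at a time. Using A, C, D (subtract circle equations pairwise → linear system) gives (x, y) ≈ (32.6, 20.7).
Distances from that point to each station vs reported:
  A: calculated 46.0 vs reported 46.0 → residual 0.0 km
  B: calculated 59.0 vs reported 74.5 → residual 15.5 km
  C: calculated 49.0 vs reported 49.0 → residual 0.0 km
  D: calculated 63.7 vs reported 63.7 → residual 0.0 km
A, C, D are mutually consistent (residuals ≈ 0); B is off by 15.5 km.

B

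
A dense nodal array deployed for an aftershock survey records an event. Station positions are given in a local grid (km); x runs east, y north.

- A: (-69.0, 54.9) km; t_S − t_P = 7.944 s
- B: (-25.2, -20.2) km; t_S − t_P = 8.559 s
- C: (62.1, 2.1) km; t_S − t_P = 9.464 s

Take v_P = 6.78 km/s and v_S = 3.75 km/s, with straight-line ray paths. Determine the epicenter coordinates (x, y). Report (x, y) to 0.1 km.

x ≈ -2.7 km, y ≈ 48.0 km

Distance from S−P lag: d = Δt · v_P v_S / (v_P − v_S) = Δt · (6.78·3.75)/(6.78−3.75) ≈ 8.3911·Δt.
So d_A = 66.66, d_B = 71.82, d_C = 79.41 km.
Circle about each station: (x + 69.0)² + (y − 54.9)² = 66.66²; (x + 25.2)² + (y + 20.2)² = 71.82²; (x − 62.1)² + (y − 2.1)² = 79.41².
Subtracting the A equation from the B and C equations removes the quadratic terms:
87.6 x − 150.2 y = -7446.49
262.2 x − 105.6 y = -5776.58
Solving the 2×2 system: x ≈ -2.7, y ≈ 48.0 km.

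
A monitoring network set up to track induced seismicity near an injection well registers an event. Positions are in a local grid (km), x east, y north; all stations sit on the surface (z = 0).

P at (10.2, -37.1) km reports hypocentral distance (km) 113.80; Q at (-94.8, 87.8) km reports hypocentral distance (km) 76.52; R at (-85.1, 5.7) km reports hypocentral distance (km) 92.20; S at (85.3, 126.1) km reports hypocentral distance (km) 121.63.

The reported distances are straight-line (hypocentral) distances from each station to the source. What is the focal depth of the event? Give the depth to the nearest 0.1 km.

Each station gives a sphere (x−x_i)² + (y−y_i)² + z² = d_i² (stations at z=0).
Subtracting the P sphere from Q and R: z² cancels, leaving linear equations in x and y:
-210.0 x + 249.8 y = 22310.56
-190.6 x + 85.6 y = 10243.65
Solving: x ≈ -21.902, y ≈ 70.901 km (keep extra digits for the depth step; rounded: -21.9, 70.9).
Then from the P sphere: z² = 113.80² − (x − 10.2)² − (y + 37.1)² with x = -21.902, y = 70.901, so z ≈ 15.990 ≈ 16.0 km.

16.0 km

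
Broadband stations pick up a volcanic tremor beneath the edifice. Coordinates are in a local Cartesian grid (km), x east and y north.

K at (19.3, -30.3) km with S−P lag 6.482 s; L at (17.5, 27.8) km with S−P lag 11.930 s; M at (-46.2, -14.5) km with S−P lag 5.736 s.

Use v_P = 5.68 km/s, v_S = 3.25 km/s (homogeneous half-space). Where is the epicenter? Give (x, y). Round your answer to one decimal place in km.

(-24.7, -52.4)

Distance from S−P lag: d = Δt · v_P v_S / (v_P − v_S) = Δt · (5.68·3.25)/(5.68−3.25) ≈ 7.5967·Δt.
So d_K = 49.24, d_L = 90.63, d_M = 43.57 km.
Circle about each station: (x − 19.3)² + (y + 30.3)² = 49.24²; (x − 17.5)² + (y − 27.8)² = 90.63²; (x + 46.2)² + (y + 14.5)² = 43.57².
Subtracting pairs of circle equations eliminates x²+y² and gives linear equations (the radical axes):
-3.6 x + 116.2 y = -6000.71
-131.0 x + 31.6 y = 1580.34
Solving the 2×2 system: x ≈ -24.7, y ≈ -52.4 km.
Check against K (with the unrounded x, y): √((x − 19.3)²+(y + 30.3)²) = 49.25 ≈ 49.24 km. ✓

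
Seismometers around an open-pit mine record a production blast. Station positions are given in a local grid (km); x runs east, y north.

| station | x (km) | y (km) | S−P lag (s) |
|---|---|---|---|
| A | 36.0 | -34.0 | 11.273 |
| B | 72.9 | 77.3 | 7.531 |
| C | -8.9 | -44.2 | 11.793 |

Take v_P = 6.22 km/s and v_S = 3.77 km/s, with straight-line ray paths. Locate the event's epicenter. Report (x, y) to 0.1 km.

Distance from S−P lag: d = Δt · v_P v_S / (v_P − v_S) = Δt · (6.22·3.77)/(6.22−3.77) ≈ 9.5712·Δt.
So d_A = 107.90, d_B = 72.08, d_C = 112.87 km.
Circle about each station: (x − 36.0)² + (y + 34.0)² = 107.90²; (x − 72.9)² + (y − 77.3)² = 72.08²; (x + 8.9)² + (y + 44.2)² = 112.87².
Subtracting the A equation from the B and C equations removes the quadratic terms:
73.8 x + 222.6 y = 15284.58
-89.8 x − 20.4 y = -1516.38
Solving the 2×2 system: x ≈ 1.4, y ≈ 68.2 km.

(1.4, 68.2)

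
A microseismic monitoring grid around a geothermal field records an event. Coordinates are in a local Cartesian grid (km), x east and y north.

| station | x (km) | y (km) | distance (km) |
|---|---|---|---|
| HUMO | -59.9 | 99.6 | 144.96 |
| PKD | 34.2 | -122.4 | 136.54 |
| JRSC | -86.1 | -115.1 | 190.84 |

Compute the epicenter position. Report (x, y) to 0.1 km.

Circle about each station: (x + 59.9)² + (y − 99.6)² = 144.96²; (x − 34.2)² + (y + 122.4)² = 136.54²; (x + 86.1)² + (y + 115.1)² = 190.84².
Subtracting the HUMO equation from the PKD and JRSC equations removes the quadratic terms:
188.2 x − 444.0 y = 5013.46
-52.4 x − 429.4 y = -8253.45
Solving the 2×2 system: x ≈ 55.9, y ≈ 12.4 km.

(55.9, 12.4)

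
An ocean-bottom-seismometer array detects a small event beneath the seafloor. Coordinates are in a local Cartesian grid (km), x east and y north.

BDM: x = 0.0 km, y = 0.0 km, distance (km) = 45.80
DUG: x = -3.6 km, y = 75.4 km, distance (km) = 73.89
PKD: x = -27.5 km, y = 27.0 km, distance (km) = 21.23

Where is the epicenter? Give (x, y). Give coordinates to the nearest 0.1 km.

Circle about each station: x² + y² = 45.80²; (x + 3.6)² + (y − 75.4)² = 73.89²; (x + 27.5)² + (y − 27.0)² = 21.23².
Subtracting the BDM equation from the DUG and PKD equations removes the quadratic terms:
-7.2 x + 150.8 y = 2336.03
-55.0 x + 54.0 y = 3132.18
Solving the 2×2 system: x ≈ -43.8, y ≈ 13.4 km.
Check against BDM (with the unrounded x, y): √(x²+y²) = 45.80 ≈ 45.80 km. ✓

x ≈ -43.8 km, y ≈ 13.4 km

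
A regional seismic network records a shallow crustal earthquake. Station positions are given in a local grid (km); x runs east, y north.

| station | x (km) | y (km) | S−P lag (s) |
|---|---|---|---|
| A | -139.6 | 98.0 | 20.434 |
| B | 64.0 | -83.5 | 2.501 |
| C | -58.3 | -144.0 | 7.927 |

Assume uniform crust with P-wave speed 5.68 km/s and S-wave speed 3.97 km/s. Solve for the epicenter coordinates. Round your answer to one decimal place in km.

x ≈ 38.4 km, y ≈ -104.3 km

Distance from S−P lag: d = Δt · v_P v_S / (v_P − v_S) = Δt · (5.68·3.97)/(5.68−3.97) ≈ 13.1869·Δt.
So d_A = 269.46, d_B = 32.98, d_C = 104.53 km.
Circle about each station: (x + 139.6)² + (y − 98.0)² = 269.46²; (x − 64.0)² + (y + 83.5)² = 32.98²; (x + 58.3)² + (y + 144.0)² = 104.53².
Subtracting the A equation from the B and C equations removes the quadratic terms:
407.2 x − 363.0 y = 53497.10
162.6 x − 484.0 y = 56724.90
Solving the 2×2 system: x ≈ 38.4, y ≈ -104.3 km.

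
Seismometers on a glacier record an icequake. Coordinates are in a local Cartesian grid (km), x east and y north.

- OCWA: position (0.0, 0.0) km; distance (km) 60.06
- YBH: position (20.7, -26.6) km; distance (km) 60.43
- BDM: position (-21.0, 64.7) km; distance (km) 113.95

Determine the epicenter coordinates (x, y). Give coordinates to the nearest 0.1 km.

x ≈ -35.7 km, y ≈ -48.3 km

Circle about each station: x² + y² = 60.06²; (x − 20.7)² + (y + 26.6)² = 60.43²; (x + 21.0)² + (y − 64.7)² = 113.95².
Subtracting pairs of circle equations eliminates x²+y² and gives linear equations (the radical axes):
41.4 x − 53.2 y = 1091.47
-42.0 x + 129.4 y = -4750.31
Solving the 2×2 system: x ≈ -35.7, y ≈ -48.3 km.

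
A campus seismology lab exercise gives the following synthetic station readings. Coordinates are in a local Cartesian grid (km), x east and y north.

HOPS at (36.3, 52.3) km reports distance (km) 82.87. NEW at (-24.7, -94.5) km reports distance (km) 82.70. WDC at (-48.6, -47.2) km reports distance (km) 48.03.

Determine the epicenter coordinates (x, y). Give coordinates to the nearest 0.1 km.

x ≈ -15.6 km, y ≈ -12.3 km

Circle about each station: (x − 36.3)² + (y − 52.3)² = 82.87²; (x + 24.7)² + (y + 94.5)² = 82.70²; (x + 48.6)² + (y + 47.2)² = 48.03².
Subtracting the HOPS equation from the NEW and WDC equations removes the quadratic terms:
-122.0 x − 293.6 y = 5515.51
-169.8 x − 199.0 y = 5097.38
Solving the 2×2 system: x ≈ -15.6, y ≈ -12.3 km.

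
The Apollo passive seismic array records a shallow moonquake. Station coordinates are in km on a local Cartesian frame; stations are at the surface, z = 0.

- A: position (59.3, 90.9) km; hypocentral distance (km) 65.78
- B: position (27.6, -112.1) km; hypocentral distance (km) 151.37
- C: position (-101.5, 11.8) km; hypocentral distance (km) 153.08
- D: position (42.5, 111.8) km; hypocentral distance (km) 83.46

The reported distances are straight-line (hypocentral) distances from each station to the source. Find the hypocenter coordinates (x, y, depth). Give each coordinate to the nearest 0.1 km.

Each station gives a sphere (x−x_i)² + (y−y_i)² + z² = d_i² (stations at z=0).
Subtracting the A sphere from B and C: z² cancels, leaving linear equations in x and y:
-63.4 x − 406.0 y = -17037.00
-321.6 x − 158.2 y = -20444.29
Solving: x ≈ 46.500, y ≈ 34.702 km (keep extra digits for the depth step; rounded: 46.5, 34.7).
Then from the A sphere: z² = 65.78² − (x − 59.3)² − (y − 90.9)² with x = 46.500, y = 34.702, so z ≈ 31.701 ≈ 31.7 km.

(46.5, 34.7, 31.7)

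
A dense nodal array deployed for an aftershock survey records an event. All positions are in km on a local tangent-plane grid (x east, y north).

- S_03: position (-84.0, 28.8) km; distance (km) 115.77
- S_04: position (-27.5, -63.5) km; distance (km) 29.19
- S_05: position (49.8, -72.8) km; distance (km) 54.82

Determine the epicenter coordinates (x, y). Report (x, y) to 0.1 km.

x ≈ -0.8 km, y ≈ -51.7 km

Circle about each station: (x + 84.0)² + (y − 28.8)² = 115.77²; (x + 27.5)² + (y + 63.5)² = 29.19²; (x − 49.8)² + (y + 72.8)² = 54.82².
Subtracting the S_03 equation from the S_04 and S_05 equations removes the quadratic terms:
113.0 x − 184.6 y = 9453.70
267.6 x − 203.2 y = 10291.90
Solving the 2×2 system: x ≈ -0.8, y ≈ -51.7 km.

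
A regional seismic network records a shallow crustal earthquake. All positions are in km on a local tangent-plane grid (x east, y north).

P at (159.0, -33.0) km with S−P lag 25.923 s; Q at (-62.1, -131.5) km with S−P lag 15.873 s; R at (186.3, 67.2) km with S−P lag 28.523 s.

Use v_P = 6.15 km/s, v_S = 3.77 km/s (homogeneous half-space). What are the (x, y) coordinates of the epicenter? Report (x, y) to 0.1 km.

Distance from S−P lag: d = Δt · v_P v_S / (v_P − v_S) = Δt · (6.15·3.77)/(6.15−3.77) ≈ 9.7418·Δt.
So d_P = 252.54, d_Q = 154.63, d_R = 277.87 km.
Circle about each station: (x − 159.0)² + (y + 33.0)² = 252.54²; (x + 62.1)² + (y + 131.5)² = 154.63²; (x − 186.3)² + (y − 67.2)² = 277.87².
Subtracting the P equation from the Q and R equations removes the quadratic terms:
-442.2 x − 197.0 y = 34644.67
54.6 x + 200.4 y = -581.76
Solving the 2×2 system: x ≈ -87.7, y ≈ 21.0 km.
Check against P (with the unrounded x, y): √((x − 159.0)²+(y + 33.0)²) = 252.54 ≈ 252.54 km. ✓

(-87.7, 21.0)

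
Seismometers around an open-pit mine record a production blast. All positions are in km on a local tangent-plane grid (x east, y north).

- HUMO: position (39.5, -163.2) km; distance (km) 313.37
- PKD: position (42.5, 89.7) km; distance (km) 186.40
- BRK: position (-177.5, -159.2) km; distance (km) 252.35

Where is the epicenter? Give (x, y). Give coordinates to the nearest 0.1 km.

Circle about each station: (x − 39.5)² + (y + 163.2)² = 313.37²; (x − 42.5)² + (y − 89.7)² = 186.40²; (x + 177.5)² + (y + 159.2)² = 252.35².
Subtracting the HUMO equation from the PKD and BRK equations removes the quadratic terms:
6.0 x + 505.8 y = 45113.65
-434.0 x + 8.0 y = 63176.63
Solving the 2×2 system: x ≈ -143.9, y ≈ 90.9 km.

(-143.9, 90.9)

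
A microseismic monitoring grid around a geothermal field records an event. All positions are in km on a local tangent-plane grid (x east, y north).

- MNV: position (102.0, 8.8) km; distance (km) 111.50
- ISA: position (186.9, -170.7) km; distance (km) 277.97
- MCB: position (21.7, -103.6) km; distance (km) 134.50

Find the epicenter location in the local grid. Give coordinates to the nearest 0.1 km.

-7.9 km east, 27.6 km north

Circle about each station: (x − 102.0)² + (y − 8.8)² = 111.50²; (x − 186.9)² + (y + 170.7)² = 277.97²; (x − 21.7)² + (y + 103.6)² = 134.50².
Subtracting pairs of circle equations eliminates x²+y² and gives linear equations (the radical axes):
169.8 x − 359.0 y = -11246.41
-160.6 x − 224.8 y = -4935.59
Solving the 2×2 system: x ≈ -7.9, y ≈ 27.6 km.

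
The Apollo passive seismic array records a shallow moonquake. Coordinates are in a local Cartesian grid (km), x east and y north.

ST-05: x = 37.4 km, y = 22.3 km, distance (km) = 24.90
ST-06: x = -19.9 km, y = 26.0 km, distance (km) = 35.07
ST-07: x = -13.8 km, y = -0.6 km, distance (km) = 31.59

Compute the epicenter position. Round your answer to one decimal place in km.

13.5 km east, 15.3 km north

Circle about each station: (x − 37.4)² + (y − 22.3)² = 24.90²; (x + 19.9)² + (y − 26.0)² = 35.07²; (x + 13.8)² + (y + 0.6)² = 31.59².
Subtracting the ST-05 equation from the ST-06 and ST-07 equations removes the quadratic terms:
-114.6 x + 7.4 y = -1433.93
-102.4 x − 45.8 y = -2083.17
Solving the 2×2 system: x ≈ 13.5, y ≈ 15.3 km.
Check against ST-05 (with the unrounded x, y): √((x − 37.4)²+(y − 22.3)²) = 24.90 ≈ 24.90 km. ✓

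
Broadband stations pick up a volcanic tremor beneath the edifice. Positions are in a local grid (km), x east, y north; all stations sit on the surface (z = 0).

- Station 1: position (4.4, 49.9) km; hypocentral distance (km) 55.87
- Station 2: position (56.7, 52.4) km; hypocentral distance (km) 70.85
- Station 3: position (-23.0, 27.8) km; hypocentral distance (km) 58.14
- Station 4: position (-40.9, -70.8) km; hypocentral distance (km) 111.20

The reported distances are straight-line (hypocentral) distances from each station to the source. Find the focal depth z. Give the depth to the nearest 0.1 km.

z ≈ 43.1 km

Each station gives a sphere (x−x_i)² + (y−y_i)² + z² = d_i² (stations at z=0).
Subtracting the Station 1 sphere from Station 2 and Station 3: z² cancels, leaving linear equations in x and y:
104.6 x + 5.0 y = 1553.01
-54.8 x − 44.2 y = -1466.33
Solving: x ≈ 14.097, y ≈ 15.697 km (keep extra digits for the depth step; rounded: 14.1, 15.7).
Then from the Station 1 sphere: z² = 55.87² − (x − 4.4)² − (y − 49.9)² with x = 14.097, y = 15.697, so z ≈ 43.100 ≈ 43.1 km.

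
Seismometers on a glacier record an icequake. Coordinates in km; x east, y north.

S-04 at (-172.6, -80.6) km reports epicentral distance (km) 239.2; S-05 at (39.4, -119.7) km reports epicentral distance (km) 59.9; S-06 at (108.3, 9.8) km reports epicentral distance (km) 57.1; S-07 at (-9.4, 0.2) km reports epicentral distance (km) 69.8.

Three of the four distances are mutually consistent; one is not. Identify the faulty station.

Solve using three stations at a time. Using S-04, S-06, S-07 (subtract circle equations pairwise → linear system) gives (x, y) ≈ (58.1, -17.5).
Distances from that point to each station vs reported:
  S-04: calculated 239.2 vs reported 239.2 → residual 0.0 km
  S-05: calculated 103.9 vs reported 59.9 → residual 44.0 km
  S-06: calculated 57.1 vs reported 57.1 → residual 0.0 km
  S-07: calculated 69.8 vs reported 69.8 → residual 0.0 km
S-04, S-06, S-07 are mutually consistent (residuals ≈ 0); S-05 is off by 44.0 km.

S-05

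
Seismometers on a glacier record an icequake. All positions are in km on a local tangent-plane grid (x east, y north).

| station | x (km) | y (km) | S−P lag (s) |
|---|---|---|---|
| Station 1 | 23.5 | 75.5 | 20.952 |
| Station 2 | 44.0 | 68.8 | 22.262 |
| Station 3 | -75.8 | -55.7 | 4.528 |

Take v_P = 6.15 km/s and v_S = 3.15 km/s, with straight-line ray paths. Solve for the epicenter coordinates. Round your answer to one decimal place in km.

Distance from S−P lag: d = Δt · v_P v_S / (v_P − v_S) = Δt · (6.15·3.15)/(6.15−3.15) ≈ 6.4575·Δt.
So d_Station 1 = 135.30, d_Station 2 = 143.76, d_Station 3 = 29.24 km.
Circle about each station: (x − 23.5)² + (y − 75.5)² = 135.30²; (x − 44.0)² + (y − 68.8)² = 143.76²; (x + 75.8)² + (y + 55.7)² = 29.24².
Subtracting pairs of circle equations eliminates x²+y² and gives linear equations (the radical axes):
41.0 x − 13.4 y = -1943.91
-198.6 x − 262.4 y = 20046.74
Solving the 2×2 system: x ≈ -58.0, y ≈ -32.5 km.
Check against Station 1 (with the unrounded x, y): √((x − 23.5)²+(y − 75.5)²) = 135.30 ≈ 135.30 km. ✓

(-58.0, -32.5)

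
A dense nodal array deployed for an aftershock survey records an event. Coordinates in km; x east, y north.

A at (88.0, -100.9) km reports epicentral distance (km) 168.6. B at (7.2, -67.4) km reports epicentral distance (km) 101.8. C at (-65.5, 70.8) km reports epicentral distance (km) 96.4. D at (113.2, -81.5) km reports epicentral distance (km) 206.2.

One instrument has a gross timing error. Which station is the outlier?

Solve using three stations at a time. Using B, C, D (subtract circle equations pairwise → linear system) gives (x, y) ≈ (-84.7, -23.7).
Distances from that point to each station vs reported:
  A: calculated 189.2 vs reported 168.6 → residual 20.6 km
  B: calculated 101.8 vs reported 101.8 → residual 0.0 km
  C: calculated 96.4 vs reported 96.4 → residual 0.0 km
  D: calculated 206.2 vs reported 206.2 → residual 0.0 km
B, C, D are mutually consistent (residuals ≈ 0); A is off by 20.6 km.

A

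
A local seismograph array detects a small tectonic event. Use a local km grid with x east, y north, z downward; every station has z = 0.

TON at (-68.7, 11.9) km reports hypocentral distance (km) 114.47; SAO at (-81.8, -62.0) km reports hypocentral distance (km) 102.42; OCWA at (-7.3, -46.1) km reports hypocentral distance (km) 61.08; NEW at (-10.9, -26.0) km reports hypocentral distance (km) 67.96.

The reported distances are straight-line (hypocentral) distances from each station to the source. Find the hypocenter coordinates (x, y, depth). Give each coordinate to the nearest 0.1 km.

x ≈ 1.3 km, y ≈ -56.3 km, depth ≈ 59.6 km

Each station gives a sphere (x−x_i)² + (y−y_i)² + z² = d_i² (stations at z=0).
Subtracting the TON sphere from SAO and OCWA: z² cancels, leaving linear equations in x and y:
-26.2 x − 147.8 y = 8287.46
122.8 x − 116.0 y = 6689.81
Solving: x ≈ 1.294, y ≈ -56.301 km (keep extra digits for the depth step; rounded: 1.3, -56.3).
Then from the TON sphere: z² = 114.47² − (x + 68.7)² − (y − 11.9)² with x = 1.294, y = -56.301, so z ≈ 59.606 ≈ 59.6 km.
Check against NEW (with the unrounded solution): distance 67.97 ≈ 67.96 km. ✓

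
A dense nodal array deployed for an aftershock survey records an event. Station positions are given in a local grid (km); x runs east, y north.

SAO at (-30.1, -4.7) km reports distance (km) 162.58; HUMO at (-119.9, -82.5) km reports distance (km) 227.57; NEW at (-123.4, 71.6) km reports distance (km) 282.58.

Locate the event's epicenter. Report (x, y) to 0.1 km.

Circle about each station: (x + 30.1)² + (y + 4.7)² = 162.58²; (x + 119.9)² + (y + 82.5)² = 227.57²; (x + 123.4)² + (y − 71.6)² = 282.58².
Subtracting the SAO equation from the HUMO and NEW equations removes the quadratic terms:
-179.6 x − 155.6 y = -5101.69
-186.6 x + 152.6 y = -33993.18
Solving the 2×2 system: x ≈ 107.5, y ≈ -91.3 km.

(107.5, -91.3)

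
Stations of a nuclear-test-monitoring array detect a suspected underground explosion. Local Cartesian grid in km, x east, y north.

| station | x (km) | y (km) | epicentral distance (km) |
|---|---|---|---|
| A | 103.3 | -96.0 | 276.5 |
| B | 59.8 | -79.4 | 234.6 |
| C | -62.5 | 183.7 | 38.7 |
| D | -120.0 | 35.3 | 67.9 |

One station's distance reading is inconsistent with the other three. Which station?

Solve using three stations at a time. Using A, B, D (subtract circle equations pairwise → linear system) gives (x, y) ≈ (-93.7, 98.0).
Distances from that point to each station vs reported:
  A: calculated 276.5 vs reported 276.5 → residual 0.0 km
  B: calculated 234.6 vs reported 234.6 → residual 0.0 km
  C: calculated 91.2 vs reported 38.7 → residual 52.5 km
  D: calculated 68.0 vs reported 67.9 → residual 0.1 km
A, B, D are mutually consistent (residuals ≈ 0); C is off by 52.5 km.

C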